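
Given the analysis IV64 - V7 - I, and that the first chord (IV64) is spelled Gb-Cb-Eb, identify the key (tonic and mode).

Gb major

The chord Cb/Gb is a major triad rooted on Cb; its label is IV64.
Counting down 3 scale steps from Cb places the tonic on Gb; a major triad on degree 4 is diatonic only in major.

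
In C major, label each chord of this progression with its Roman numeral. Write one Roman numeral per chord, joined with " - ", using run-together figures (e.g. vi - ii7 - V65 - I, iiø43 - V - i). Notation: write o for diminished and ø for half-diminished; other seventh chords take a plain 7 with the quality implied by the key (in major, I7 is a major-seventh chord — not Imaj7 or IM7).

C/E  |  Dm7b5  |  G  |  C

C/E: major triad on C = scale degree 1 → I6.
Dm7b5: half-diminished seventh chord on D — chromatic; iiø7 (borrowed from the parallel minor).
G: major triad on G = scale degree 5 → V.
C has root C, degree 1 in C major, so I.

I6 - iiø7 - V - I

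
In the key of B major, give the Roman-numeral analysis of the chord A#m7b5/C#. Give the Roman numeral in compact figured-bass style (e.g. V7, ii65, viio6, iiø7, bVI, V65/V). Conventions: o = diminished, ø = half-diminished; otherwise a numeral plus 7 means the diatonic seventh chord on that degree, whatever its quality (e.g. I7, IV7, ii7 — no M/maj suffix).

Stacked in thirds the chord is A#-C#-E-G#: a half-diminished seventh chord on A#.
In B major, A# is the leading tone; the diatonic half-diminished seventh chord there is viiø7.
With C# in the bass the chord is in first inversion, so the figured bass is 65.

viiø65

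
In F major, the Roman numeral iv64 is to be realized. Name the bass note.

F

iv in F major has root Bb; the chord is Bb-Db-F.
The figure 64 means second inversion — the fifth is in the bass.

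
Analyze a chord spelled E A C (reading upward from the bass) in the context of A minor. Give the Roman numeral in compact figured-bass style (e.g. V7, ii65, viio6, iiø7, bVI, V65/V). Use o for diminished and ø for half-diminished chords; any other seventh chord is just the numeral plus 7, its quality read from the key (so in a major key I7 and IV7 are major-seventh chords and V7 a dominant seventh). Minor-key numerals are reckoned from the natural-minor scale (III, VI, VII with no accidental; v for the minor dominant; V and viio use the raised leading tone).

i64

The pitches A-C-E form a minor triad rooted on A.
A is scale degree 1 in A minor, and a minor triad on that degree is written i.
With E in the bass the chord is in second inversion, so the figured bass is 64.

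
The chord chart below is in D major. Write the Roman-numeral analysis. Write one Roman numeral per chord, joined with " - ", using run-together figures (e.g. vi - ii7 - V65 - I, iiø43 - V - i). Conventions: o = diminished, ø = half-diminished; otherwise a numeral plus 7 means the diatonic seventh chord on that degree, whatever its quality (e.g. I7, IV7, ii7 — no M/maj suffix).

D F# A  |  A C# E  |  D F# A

D-F#-A: root D is the tonic; major triad there is I.
A-C#-E: major triad on A = scale degree 5 → V.
D-F#-A: root D is the tonic; major triad there is I.

I - V - I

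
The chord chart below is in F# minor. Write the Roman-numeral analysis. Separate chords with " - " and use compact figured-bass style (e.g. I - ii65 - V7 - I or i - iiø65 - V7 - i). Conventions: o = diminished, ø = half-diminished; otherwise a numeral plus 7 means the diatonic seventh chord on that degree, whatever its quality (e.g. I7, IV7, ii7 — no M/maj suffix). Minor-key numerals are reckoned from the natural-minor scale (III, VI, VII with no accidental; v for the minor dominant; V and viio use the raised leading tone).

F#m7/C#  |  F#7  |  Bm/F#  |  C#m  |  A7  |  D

i43 - V7/iv - iv64 - v - V7/VI - VI

F#m7/C#: minor seventh chord on F# = scale degree 1 → i43.
F#7: chromatic; F# is V of iv, so V7/iv.
Bm/F#: root B is the subdominant; minor triad there is iv64.
C#m: minor triad on C# = scale degree 5 → v.
A7: chromatic; A is V of VI, so V7/VI.
D has root D, degree 6 in F# minor, so VI.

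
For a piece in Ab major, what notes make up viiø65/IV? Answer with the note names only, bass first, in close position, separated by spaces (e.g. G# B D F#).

viiø65/IV is a secondary leading-tone chord. The target IV is Db in Ab major; the applied chord is rooted a semitone below, on C.
Building a half-diminished seventh chord on C gives C-Eb-Gb-Bb.
With the 65 figure the chord is in first inversion; from the bass Eb upward in close position it reads Eb-Gb-Bb-C.

Eb Gb Bb C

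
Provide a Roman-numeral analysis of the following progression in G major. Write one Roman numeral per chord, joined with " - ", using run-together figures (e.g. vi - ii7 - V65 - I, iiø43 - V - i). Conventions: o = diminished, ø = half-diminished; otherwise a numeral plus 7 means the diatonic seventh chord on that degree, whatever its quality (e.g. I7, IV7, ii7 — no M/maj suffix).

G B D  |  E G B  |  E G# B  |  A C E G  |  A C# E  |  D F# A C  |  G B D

I - vi - V/ii - ii7 - V/V - V7 - I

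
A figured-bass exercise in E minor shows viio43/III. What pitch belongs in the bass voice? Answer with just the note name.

C

The applied chord viio43/III is rooted on F#: F#-A-C-Eb.
The figure 43 means second inversion — the fifth is in the bass.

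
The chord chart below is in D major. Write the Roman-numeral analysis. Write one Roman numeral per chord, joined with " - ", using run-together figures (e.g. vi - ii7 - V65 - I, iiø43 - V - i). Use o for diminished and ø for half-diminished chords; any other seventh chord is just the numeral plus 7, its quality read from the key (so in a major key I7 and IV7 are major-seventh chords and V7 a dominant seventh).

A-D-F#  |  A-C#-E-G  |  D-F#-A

I64 - V7 - I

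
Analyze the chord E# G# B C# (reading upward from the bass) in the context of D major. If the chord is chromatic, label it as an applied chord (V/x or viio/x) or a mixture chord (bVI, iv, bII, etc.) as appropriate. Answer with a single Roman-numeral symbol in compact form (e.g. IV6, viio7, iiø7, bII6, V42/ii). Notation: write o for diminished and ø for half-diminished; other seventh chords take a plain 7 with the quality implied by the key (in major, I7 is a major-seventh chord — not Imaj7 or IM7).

The pitches C#-E#-G#-B form a dominant seventh chord rooted on C#.
C# is not a diatonic chord root with this quality in D major, but it lies a perfect fifth above F# (iii), so the chord functions as an applied dominant of iii.
With E# in the bass the chord is in first inversion, so the figured bass is 65.

V65/iii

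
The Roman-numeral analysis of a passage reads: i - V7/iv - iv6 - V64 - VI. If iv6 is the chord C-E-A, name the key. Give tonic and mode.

The anchor chord is a minor triad on A, labeled iv6.
Counting down 3 scale steps from A places the tonic on E; a minor triad on degree 4 is diatonic only in minor.

E minor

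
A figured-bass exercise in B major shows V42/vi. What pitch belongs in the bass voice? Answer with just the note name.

C#

The applied chord V42/vi is rooted on D#: D#-F##-A#-C#.
The figure 42 means third inversion — the seventh is in the bass.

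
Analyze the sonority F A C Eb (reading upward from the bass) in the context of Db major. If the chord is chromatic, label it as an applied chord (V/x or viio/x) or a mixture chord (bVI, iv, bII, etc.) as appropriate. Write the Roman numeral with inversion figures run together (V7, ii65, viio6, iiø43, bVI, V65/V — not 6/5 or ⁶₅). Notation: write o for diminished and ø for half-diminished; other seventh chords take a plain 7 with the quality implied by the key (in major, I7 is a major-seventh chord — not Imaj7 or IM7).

V7/vi

The pitches F-A-C-Eb form a dominant seventh chord rooted on F.
F is not a diatonic chord root with this quality in Db major, but it lies a perfect fifth above Bb (vi), so the chord functions as an applied dominant of vi.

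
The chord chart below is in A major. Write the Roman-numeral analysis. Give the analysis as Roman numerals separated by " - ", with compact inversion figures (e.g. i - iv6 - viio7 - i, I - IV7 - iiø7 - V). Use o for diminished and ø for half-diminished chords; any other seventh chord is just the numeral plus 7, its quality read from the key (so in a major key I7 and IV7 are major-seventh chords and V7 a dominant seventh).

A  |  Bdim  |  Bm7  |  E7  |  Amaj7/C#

I - iio - ii7 - V7 - I65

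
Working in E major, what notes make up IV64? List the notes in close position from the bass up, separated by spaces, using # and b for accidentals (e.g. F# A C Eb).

E A C#

In E major, scale degree 4 is A, and the diatonic chord built there is a major triad.
That chord is spelled A-C#-E.
The figured bass 64 indicates second inversion, placing the fifth (E) in the bass: E-A-C#.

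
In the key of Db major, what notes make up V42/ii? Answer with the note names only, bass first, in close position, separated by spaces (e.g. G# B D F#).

Ab Bb D F

The slash means an applied dominant: we want the dominant of ii. In Db major, ii is Eb minor, and its dominant is built on Bb.
Building a dominant seventh chord on Bb gives Bb-D-F-Ab.
With the 42 figure the chord is in third inversion; from the bass Ab upward in close position it reads Ab-Bb-D-F.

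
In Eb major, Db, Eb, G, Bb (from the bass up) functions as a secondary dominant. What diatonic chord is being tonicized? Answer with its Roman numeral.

The chord is a dominant seventh chord on Eb.
A dominant resolves down a perfect fifth: Eb → Ab. In Eb major, Ab is scale degree 4, i.e. IV.

IV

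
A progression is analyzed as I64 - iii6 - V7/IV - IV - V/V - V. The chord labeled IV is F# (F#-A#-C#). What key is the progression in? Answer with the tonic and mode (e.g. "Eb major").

IV is given as F#-A#-C# — a major triad with root F#.
IV on F# implies F# is the subdominant; that puts the tonic at C#, and the uppercase numeral fits major mode.

C# major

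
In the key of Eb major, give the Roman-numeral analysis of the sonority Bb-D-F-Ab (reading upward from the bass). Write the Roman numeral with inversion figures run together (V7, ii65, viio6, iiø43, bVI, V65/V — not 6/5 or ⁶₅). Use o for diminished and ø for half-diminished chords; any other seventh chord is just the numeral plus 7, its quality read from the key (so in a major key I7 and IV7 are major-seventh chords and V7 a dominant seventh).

V7

Stacked in thirds the chord is Bb-D-F-Ab: a dominant seventh chord on Bb.
Bb is scale degree 5 in Eb major, and a dominant seventh chord on that degree is written V7.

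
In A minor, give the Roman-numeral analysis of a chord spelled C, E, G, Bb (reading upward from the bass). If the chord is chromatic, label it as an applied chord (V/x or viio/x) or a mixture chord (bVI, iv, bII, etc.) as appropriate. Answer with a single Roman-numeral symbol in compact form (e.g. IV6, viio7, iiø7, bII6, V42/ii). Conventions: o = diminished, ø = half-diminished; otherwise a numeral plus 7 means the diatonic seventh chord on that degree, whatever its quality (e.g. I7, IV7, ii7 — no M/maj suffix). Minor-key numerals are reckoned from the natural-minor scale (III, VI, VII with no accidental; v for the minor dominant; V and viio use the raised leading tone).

V7/VI

Stacked in thirds the chord is C-E-G-Bb: a dominant seventh chord on C.
C is not a diatonic chord root with this quality in A minor, but it lies a perfect fifth above F (VI), so the chord functions as an applied dominant of VI.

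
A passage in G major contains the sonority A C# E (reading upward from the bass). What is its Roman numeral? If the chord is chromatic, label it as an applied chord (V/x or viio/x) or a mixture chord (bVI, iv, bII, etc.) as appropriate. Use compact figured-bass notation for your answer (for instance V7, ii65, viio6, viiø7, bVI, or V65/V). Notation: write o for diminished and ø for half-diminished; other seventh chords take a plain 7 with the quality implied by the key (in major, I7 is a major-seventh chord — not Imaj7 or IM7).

The pitches A-C#-E form a major triad rooted on A.
A is not a diatonic chord root with this quality in G major, but it lies a perfect fifth above D (V), so the chord functions as an applied dominant of V.

V/V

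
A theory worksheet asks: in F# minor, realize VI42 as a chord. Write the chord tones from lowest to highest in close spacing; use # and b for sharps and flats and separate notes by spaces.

C# D F# A

In F# minor, the submediant is D, and the diatonic chord built there is a major seventh chord.
That chord is spelled D-F#-A-C#.
With the 42 figure the chord is in third inversion; from the bass C# upward in close position it reads C#-D-F#-A.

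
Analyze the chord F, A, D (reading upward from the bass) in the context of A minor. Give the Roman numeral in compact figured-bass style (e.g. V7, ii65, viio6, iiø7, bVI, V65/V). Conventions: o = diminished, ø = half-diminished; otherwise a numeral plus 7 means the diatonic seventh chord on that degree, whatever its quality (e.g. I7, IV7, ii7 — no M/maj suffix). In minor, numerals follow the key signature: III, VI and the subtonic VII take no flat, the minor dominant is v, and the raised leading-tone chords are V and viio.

iv6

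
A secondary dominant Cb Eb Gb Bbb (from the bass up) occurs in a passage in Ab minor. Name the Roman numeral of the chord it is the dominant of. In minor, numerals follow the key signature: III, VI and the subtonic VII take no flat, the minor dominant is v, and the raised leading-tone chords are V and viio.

VI

The chord is a dominant seventh chord on Cb.
A dominant resolves down a perfect fifth: Cb → Fb. In Ab minor, Fb is scale degree 6, i.e. VI.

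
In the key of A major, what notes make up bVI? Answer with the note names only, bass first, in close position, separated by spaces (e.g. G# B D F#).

Scale degree 6 in A major is F#; lowering it a half step gives F. bVI is a major triad on the lowered sixth degree, borrowed from the parallel minor.
So the chord is F-A-C, a major triad.

F A C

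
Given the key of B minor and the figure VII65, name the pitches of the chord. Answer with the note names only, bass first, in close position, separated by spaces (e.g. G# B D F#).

The numeral's case and figure indicate a dominant seventh chord. In B minor its root, scale degree 7, is A.
Stacking thirds from A gives A-C#-E-G.
The figured bass 65 indicates first inversion, placing the third (C#) in the bass: C#-E-G-A.

C# E G A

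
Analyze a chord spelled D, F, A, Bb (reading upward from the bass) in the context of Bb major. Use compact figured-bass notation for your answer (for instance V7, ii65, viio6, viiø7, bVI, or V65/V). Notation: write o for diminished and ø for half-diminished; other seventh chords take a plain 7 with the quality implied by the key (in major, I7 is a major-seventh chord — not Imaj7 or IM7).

I65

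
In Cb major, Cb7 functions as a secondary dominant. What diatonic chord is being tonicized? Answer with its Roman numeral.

IV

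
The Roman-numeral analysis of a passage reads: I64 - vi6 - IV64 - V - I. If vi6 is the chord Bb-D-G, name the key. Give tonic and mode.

Bb major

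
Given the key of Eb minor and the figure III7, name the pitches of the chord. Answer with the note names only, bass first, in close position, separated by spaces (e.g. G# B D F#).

In Eb minor, the mediant is Gb, and the diatonic chord built there is a major seventh chord.
Stacking thirds from Gb gives Gb-Bb-Db-F.

Gb Bb Db F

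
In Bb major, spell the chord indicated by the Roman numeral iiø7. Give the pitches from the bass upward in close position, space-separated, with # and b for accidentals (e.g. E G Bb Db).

C Eb Gb Bb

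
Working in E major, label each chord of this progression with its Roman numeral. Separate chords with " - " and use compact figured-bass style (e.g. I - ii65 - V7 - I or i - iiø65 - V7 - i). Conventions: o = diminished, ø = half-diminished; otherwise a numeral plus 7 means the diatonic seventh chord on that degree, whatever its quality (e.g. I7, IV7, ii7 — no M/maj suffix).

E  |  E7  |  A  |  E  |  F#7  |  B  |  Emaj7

I - V7/IV - IV - I - V7/V - V - I7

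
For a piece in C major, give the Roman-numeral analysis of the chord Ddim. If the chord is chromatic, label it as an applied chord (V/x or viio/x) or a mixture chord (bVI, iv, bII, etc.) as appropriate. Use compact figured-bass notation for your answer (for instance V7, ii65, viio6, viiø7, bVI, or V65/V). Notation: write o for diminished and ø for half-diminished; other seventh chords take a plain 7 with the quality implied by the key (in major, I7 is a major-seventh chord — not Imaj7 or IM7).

iio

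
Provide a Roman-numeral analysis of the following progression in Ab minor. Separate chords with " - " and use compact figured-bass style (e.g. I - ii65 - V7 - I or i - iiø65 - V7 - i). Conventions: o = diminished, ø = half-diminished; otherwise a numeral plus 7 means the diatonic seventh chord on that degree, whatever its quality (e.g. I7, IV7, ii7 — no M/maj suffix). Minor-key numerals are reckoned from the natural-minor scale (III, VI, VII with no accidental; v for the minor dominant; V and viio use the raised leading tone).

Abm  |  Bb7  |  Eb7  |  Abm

Abm: root Ab is the tonic; minor triad there is i.
Bb7: a dominant seventh chord on Bb, the applied dominant of V → V7/V.
Eb7: dominant seventh chord on Eb = scale degree 5 → V7.
Abm: root Ab is the tonic; minor triad there is i.

i - V7/V - V7 - i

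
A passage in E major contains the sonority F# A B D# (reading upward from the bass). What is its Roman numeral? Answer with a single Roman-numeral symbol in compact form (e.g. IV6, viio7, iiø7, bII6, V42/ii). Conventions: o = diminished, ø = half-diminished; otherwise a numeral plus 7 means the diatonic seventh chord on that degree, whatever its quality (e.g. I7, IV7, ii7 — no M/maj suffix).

V43

Stacked in thirds the chord is B-D#-F#-A: a dominant seventh chord on B.
B is scale degree 5 in E major, and a dominant seventh chord on that degree is written V7.
With F# in the bass the chord is in second inversion, so the figured bass is 43.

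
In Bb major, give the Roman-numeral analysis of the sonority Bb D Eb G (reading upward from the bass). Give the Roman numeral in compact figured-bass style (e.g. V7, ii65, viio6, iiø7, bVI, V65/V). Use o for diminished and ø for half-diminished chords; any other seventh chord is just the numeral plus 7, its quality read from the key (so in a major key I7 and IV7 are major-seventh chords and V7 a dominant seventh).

The pitches Eb-G-Bb-D form a major seventh chord rooted on Eb.
In Bb major, Eb is the subdominant; the diatonic major seventh chord there is IV7.
With Bb in the bass the chord is in second inversion, so the figured bass is 43.

IV43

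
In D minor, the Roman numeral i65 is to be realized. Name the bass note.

F

i in D minor has root D; the chord is D-F-A-C.
The figure 65 means first inversion — the third is in the bass.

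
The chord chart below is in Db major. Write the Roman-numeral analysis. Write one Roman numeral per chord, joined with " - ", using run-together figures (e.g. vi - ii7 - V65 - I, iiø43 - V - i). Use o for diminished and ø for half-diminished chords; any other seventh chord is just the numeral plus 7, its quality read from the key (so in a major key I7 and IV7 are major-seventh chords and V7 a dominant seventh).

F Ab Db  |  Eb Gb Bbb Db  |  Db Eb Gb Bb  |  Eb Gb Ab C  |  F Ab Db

I6 - iiø7 - ii42 - V43 - I6

F-Ab-Db has root Db, degree 1 in Db major, so I6.
Eb-Gb-Bbb-Db: half-diminished seventh chord on Eb — chromatic; iiø7 (borrowed from the parallel minor).
Db-Eb-Gb-Bb has root Eb, degree 2 in Db major, so ii42.
Eb-Gb-Ab-C: root Ab is the dominant; dominant seventh chord there is V43.
F-Ab-Db: root Db is the tonic; major triad there is I6.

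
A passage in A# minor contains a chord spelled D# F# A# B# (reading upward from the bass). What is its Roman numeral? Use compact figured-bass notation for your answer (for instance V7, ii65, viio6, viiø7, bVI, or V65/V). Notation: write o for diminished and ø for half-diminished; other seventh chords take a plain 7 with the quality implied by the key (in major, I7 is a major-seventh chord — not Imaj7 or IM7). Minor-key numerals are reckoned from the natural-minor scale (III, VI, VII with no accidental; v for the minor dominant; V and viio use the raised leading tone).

iiø65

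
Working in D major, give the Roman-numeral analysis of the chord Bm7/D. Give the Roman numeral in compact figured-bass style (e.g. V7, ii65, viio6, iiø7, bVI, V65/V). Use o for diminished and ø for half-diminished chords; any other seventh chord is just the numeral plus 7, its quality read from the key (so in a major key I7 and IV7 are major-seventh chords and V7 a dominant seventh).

Stacked in thirds the chord is B-D-F#-A: a minor seventh chord on B.
B is scale degree 6 in D major, and a minor seventh chord on that degree is written vi7.
With D in the bass the chord is in first inversion, so the figured bass is 65.

vi65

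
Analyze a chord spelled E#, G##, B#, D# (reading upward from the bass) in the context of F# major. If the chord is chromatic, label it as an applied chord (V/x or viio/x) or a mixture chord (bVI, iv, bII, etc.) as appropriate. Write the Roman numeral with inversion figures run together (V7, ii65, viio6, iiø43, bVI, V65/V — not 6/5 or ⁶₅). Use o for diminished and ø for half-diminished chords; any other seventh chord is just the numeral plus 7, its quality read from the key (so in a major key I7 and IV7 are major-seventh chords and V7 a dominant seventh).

V7/iii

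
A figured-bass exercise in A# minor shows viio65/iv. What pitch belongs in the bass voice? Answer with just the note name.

The applied chord viio65/iv is rooted on C##: C##-E#-G#-B.
The figure 65 means first inversion — the third is in the bass.

E#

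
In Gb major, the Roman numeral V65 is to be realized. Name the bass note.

F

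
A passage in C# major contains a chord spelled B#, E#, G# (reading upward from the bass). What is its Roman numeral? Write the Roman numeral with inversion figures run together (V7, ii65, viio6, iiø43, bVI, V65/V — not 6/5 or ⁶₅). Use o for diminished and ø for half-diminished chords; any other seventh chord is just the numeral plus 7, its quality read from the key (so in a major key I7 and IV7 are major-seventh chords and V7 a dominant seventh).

iii64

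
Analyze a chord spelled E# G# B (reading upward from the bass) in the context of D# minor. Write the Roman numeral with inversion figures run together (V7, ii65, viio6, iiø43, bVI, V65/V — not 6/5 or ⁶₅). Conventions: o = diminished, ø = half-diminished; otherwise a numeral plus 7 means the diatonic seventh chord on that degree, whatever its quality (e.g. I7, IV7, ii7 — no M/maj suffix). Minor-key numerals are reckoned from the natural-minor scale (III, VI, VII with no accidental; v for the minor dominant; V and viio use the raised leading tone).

The pitches E#-G#-B form a diminished triad rooted on E#.
E# is scale degree 2 in D# minor, and a diminished triad on that degree is written iio.

iio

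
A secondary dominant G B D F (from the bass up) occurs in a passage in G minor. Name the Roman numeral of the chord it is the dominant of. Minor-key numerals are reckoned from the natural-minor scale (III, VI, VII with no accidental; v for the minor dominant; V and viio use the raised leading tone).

iv

The chord is a dominant seventh chord on G.
A dominant resolves down a perfect fifth: G → C. In G minor, C is scale degree 4, i.e. iv.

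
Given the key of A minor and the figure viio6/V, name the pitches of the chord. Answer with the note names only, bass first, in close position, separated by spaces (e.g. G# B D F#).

viio6/V is a secondary leading-tone chord. The target V is E in A minor; the applied chord is rooted a semitone below, on D#.
Building a diminished triad on D# gives D#-F#-A.
With the 6 figure the chord is in first inversion; from the bass F# upward in close position it reads F#-A-D#.

F# A D#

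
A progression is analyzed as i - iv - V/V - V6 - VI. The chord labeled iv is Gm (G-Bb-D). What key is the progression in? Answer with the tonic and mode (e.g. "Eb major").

D minor

The anchor chord is a minor triad on G, labeled iv.
If G is scale degree 4 and the mode makes that degree carry a minor triad, the tonic is D and the mode is minor.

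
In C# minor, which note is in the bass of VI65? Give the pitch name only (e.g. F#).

C#

VI in C# minor has root A; the chord is A-C#-E-G#.
The figure 65 means first inversion — the third is in the bass.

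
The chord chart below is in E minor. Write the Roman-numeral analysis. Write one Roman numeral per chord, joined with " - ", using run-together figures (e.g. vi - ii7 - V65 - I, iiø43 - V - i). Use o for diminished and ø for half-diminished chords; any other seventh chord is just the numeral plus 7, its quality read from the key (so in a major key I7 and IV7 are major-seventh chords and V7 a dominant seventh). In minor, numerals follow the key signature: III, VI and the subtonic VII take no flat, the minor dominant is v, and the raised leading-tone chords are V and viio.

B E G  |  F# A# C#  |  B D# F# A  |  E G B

i64 - V/V - V7 - i

B-E-G has root E, degree 1 in E minor, so i64.
F#-A#-C#: a major triad on F#, the applied dominant of V → V/V.
B-D#-F#-A: root B is the dominant; dominant seventh chord there is V7.
E-G-B: minor triad on E = scale degree 1 → i.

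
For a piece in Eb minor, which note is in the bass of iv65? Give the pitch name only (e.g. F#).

Cb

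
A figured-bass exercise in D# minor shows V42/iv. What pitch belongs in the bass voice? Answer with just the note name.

C#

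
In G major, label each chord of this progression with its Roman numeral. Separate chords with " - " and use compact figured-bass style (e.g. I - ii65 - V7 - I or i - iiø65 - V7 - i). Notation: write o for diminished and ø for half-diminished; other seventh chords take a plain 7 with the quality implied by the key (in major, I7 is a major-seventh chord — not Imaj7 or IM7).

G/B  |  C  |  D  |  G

I6 - IV - V - I

G/B: root G is the tonic; major triad there is I6.
C: root C is the subdominant; major triad there is IV.
D: major triad on D = scale degree 5 → V.
G: root G is the tonic; major triad there is I.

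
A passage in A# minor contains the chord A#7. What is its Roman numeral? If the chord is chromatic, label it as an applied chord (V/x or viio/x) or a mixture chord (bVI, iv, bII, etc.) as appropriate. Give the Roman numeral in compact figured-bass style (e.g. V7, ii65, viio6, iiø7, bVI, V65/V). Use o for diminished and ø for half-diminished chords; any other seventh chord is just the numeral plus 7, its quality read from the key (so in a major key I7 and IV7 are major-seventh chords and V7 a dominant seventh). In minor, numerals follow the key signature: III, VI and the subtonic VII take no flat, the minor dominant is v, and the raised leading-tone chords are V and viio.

V7/iv

The pitches A#-C##-E#-G# form a dominant seventh chord rooted on A#.
A# is not a diatonic chord root with this quality in A# minor, but it lies a perfect fifth above D# (iv), so the chord functions as an applied dominant of iv.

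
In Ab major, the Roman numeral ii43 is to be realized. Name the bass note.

F

ii in Ab major has root Bb; the chord is Bb-Db-F-Ab.
The figure 43 means second inversion — the fifth is in the bass.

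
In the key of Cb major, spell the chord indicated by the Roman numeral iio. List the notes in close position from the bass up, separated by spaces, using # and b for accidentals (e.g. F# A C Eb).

Db Fb Abb

iio is the diminished supertonic triad, borrowed from the parallel minor. In Cb major that root is Db.
So the chord is Db-Fb-Abb, a diminished triad.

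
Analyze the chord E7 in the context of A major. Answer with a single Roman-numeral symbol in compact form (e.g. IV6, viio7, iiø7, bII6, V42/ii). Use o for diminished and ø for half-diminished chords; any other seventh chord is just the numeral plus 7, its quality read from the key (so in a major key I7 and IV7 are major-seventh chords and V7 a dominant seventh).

Stacked in thirds the chord is E-G#-B-D: a dominant seventh chord on E.
In A major, E is the dominant; the diatonic dominant seventh chord there is V7.

V7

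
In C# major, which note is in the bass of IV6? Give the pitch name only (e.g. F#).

IV in C# major has root F#; the chord is F#-A#-C#.
The figure 6 means first inversion — the third is in the bass.

A#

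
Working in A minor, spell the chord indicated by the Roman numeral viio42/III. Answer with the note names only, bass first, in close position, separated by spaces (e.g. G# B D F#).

Ab B D F

viio42/III is a secondary leading-tone chord. The target III is C in A minor; the applied chord is rooted a semitone below, on B.
Building a fully diminished seventh chord on B gives B-D-F-Ab.
With the 42 figure the chord is in third inversion; from the bass Ab upward in close position it reads Ab-B-D-F.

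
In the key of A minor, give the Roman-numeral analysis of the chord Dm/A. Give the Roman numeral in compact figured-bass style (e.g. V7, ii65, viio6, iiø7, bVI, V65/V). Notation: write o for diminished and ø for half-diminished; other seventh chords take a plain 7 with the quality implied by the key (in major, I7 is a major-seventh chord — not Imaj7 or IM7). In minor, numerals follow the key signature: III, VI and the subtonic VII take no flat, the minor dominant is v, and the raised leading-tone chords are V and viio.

iv64

The pitches D-F-A form a minor triad rooted on D.
In A minor, D is the subdominant; the diatonic minor triad there is iv.
With A in the bass the chord is in second inversion, so the figured bass is 64.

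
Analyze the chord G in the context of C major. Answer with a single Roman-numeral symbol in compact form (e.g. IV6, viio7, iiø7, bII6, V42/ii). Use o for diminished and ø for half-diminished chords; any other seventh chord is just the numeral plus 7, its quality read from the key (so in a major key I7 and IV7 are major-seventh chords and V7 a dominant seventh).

V

The pitches G-B-D form a major triad rooted on G.
In C major, G is the dominant; the diatonic major triad there is V.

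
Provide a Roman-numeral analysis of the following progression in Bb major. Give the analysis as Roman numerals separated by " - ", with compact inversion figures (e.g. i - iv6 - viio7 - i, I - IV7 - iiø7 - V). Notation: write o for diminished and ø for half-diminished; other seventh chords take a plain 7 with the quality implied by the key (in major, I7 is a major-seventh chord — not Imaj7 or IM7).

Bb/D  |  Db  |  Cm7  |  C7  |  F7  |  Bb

I6 - bIII - ii7 - V7/V - V7 - I

Bb/D: major triad on Bb = scale degree 1 → I6.
Db: major triad on Db — chromatic; bIII (borrowed from the parallel minor).
Cm7: root C is the supertonic; minor seventh chord there is ii7.
C7 is the secondary dominant of V (dominant seventh chord on C): V7/V.
F7: root F is the dominant; dominant seventh chord there is V7.
Bb has root Bb, degree 1 in Bb major, so I.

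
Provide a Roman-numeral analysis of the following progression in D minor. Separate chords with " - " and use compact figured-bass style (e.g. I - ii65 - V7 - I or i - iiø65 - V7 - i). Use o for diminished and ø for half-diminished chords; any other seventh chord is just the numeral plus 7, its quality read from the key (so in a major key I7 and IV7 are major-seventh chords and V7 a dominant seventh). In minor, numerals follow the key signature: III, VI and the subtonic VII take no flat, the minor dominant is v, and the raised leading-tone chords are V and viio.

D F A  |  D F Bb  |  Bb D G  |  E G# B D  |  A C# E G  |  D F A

i - VI6 - iv6 - V7/V - V7 - i

D-F-A: root D is the tonic; minor triad there is i.
D-F-Bb: major triad on Bb = scale degree 6 → VI6.
Bb-D-G has root G, degree 4 in D minor, so iv6.
E-G#-B-D: chromatic; E is V of V, so V7/V.
A-C#-E-G has root A, degree 5 in D minor, so V7.
D-F-A has root D, degree 1 in D minor, so i.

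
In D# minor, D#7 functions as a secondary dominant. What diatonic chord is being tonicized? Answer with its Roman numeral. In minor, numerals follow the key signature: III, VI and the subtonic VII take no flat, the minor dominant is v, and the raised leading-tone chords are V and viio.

The chord is a dominant seventh chord on D#.
A dominant resolves down a perfect fifth: D# → G#. In D# minor, G# is scale degree 4, i.e. iv.

iv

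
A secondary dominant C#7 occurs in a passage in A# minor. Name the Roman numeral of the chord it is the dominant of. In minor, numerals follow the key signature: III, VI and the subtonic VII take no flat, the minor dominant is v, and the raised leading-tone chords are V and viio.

The chord is a dominant seventh chord on C#.
A dominant resolves down a perfect fifth: C# → F#. In A# minor, F# is scale degree 6, i.e. VI.

VI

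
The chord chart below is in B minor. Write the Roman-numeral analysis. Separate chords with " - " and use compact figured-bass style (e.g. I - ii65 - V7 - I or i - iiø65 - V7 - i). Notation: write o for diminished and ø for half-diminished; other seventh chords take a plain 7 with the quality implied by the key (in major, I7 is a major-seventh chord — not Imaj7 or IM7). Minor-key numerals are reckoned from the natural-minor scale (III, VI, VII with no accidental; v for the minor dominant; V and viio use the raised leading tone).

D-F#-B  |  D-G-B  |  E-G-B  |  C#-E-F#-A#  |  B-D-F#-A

D-F#-B: minor triad on B = scale degree 1 → i6.
D-G-B: major triad on G = scale degree 6 → VI64.
E-G-B: minor triad on E = scale degree 4 → iv.
C#-E-F#-A#: root F# is the dominant; dominant seventh chord there is V43.
B-D-F#-A: minor seventh chord on B = scale degree 1 → i7.

i6 - VI64 - iv - V43 - i7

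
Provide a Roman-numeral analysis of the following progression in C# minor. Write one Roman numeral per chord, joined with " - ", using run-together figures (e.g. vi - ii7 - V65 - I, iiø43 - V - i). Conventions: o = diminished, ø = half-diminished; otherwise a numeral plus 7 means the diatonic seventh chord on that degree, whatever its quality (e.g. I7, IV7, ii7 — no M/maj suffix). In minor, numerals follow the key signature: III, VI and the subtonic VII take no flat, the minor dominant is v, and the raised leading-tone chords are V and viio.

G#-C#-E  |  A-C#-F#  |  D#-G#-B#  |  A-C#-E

i64 - iv6 - V64 - VI

G#-C#-E: minor triad on C# = scale degree 1 → i64.
A-C#-F#: minor triad on F# = scale degree 4 → iv6.
D#-G#-B# has root G#, degree 5 in C# minor, so V64.
A-C#-E has root A, degree 6 in C# minor, so VI.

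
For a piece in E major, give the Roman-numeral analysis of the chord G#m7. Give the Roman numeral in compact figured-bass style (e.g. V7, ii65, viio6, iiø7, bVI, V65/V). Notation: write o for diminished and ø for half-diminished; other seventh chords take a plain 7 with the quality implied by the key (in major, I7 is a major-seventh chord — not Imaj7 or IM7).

The pitches G#-B-D#-F# form a minor seventh chord rooted on G#.
In E major, G# is the mediant; the diatonic minor seventh chord there is iii7.

iii7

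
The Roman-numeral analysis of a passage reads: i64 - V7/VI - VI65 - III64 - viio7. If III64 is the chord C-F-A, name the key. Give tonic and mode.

D minor

The anchor chord is a major triad on F, labeled III64.
III64 on F implies F is the mediant; that puts the tonic at D, and the uppercase numeral fits minor mode.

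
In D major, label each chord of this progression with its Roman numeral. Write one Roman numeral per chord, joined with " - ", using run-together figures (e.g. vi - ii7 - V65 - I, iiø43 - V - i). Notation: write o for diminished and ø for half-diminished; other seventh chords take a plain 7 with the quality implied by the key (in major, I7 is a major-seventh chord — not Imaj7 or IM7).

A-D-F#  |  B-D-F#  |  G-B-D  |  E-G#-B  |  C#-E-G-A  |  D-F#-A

I64 - vi - IV - V/V - V65 - I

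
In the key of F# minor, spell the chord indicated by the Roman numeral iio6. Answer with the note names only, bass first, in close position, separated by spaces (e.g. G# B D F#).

B D G#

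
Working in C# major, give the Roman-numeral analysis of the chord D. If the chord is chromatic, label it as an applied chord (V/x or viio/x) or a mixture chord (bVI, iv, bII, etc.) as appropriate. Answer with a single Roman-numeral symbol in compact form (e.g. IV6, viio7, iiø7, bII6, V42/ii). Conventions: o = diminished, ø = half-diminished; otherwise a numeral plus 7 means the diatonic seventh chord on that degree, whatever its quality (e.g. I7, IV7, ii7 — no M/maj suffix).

Stacked in thirds the chord is D-F#-A: a major triad on D.
D is the lowered second degree of C# major (diatonic 2 would be D#). This is the Neapolitan chord — a major triad on the lowered second degree.

bII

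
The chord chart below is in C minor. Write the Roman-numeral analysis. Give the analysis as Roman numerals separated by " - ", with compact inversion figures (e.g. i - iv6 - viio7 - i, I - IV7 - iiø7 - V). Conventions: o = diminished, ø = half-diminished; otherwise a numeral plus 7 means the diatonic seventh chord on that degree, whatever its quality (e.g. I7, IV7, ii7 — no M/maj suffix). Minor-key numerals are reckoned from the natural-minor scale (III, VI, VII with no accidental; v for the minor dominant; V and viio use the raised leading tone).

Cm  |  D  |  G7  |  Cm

i - V/V - V7 - i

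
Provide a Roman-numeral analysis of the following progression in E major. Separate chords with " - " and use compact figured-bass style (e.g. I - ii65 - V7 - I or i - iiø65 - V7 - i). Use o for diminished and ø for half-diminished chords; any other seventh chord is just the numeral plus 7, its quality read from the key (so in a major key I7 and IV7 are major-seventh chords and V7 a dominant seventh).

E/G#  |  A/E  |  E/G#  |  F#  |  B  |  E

E/G#: root E is the tonic; major triad there is I6.
A/E has root A, degree 4 in E major, so IV64.
E/G#: root E is the tonic; major triad there is I6.
F# is the secondary dominant of V (major triad on F#): V/V.
B: major triad on B = scale degree 5 → V.
E has root E, degree 1 in E major, so I.

I6 - IV64 - I6 - V/V - V - I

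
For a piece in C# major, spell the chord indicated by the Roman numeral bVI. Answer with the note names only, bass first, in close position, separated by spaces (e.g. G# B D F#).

Scale degree 6 in C# major is A#; lowering it a half step gives A. bVI is a major triad on the lowered sixth degree, borrowed from the parallel minor.
So the chord is A-C#-E.

A C# E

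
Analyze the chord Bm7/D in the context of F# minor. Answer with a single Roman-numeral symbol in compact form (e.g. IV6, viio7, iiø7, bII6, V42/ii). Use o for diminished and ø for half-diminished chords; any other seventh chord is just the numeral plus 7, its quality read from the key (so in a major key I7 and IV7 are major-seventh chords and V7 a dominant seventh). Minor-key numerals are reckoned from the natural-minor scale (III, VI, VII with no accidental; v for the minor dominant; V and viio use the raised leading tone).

iv65

The pitches B-D-F#-A form a minor seventh chord rooted on B.
B is scale degree 4 in F# minor, and a minor seventh chord on that degree is written iv7.
With D in the bass the chord is in first inversion, so the figured bass is 65.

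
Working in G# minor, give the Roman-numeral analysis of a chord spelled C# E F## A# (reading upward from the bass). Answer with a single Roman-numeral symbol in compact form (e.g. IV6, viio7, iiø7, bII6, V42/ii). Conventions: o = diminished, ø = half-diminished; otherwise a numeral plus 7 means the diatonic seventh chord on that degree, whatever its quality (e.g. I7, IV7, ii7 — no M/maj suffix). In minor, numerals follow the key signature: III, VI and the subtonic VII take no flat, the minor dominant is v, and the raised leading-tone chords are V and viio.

viio43

Stacked in thirds the chord is F##-A#-C#-E: a fully diminished seventh chord on F##.
In G# minor, F## is the leading tone; the diatonic fully diminished seventh chord there is viio7.
With C# in the bass the chord is in second inversion, so the figured bass is 43.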